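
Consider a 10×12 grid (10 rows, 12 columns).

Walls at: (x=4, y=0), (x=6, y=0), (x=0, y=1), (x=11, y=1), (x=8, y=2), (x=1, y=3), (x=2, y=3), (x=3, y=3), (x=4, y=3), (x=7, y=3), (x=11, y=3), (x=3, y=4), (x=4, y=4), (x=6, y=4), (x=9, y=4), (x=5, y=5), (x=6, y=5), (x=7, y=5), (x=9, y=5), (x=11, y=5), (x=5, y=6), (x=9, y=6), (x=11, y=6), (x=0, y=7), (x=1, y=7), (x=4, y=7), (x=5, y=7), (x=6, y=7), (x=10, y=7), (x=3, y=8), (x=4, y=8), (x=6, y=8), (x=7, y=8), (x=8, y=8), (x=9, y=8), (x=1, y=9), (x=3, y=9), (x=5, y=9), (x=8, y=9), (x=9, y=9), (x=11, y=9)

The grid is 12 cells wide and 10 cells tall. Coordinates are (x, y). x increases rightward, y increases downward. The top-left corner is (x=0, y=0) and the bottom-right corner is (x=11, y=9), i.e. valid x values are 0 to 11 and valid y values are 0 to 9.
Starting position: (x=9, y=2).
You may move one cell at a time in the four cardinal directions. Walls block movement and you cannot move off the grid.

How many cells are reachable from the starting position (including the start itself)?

BFS flood-fill from (x=9, y=2):
  Distance 0: (x=9, y=2)
  Distance 1: (x=9, y=1), (x=10, y=2), (x=9, y=3)
  Distance 2: (x=9, y=0), (x=8, y=1), (x=10, y=1), (x=11, y=2), (x=8, y=3), (x=10, y=3)
  Distance 3: (x=8, y=0), (x=10, y=0), (x=7, y=1), (x=8, y=4), (x=10, y=4)
  Distance 4: (x=7, y=0), (x=11, y=0), (x=6, y=1), (x=7, y=2), (x=7, y=4), (x=11, y=4), (x=8, y=5), (x=10, y=5)
  Distance 5: (x=5, y=1), (x=6, y=2), (x=8, y=6), (x=10, y=6)
  Distance 6: (x=5, y=0), (x=4, y=1), (x=5, y=2), (x=6, y=3), (x=7, y=6), (x=8, y=7)
  Distance 7: (x=3, y=1), (x=4, y=2), (x=5, y=3), (x=6, y=6), (x=7, y=7), (x=9, y=7)
  Distance 8: (x=3, y=0), (x=2, y=1), (x=3, y=2), (x=5, y=4)
  Distance 9: (x=2, y=0), (x=1, y=1), (x=2, y=2)
  Distance 10: (x=1, y=0), (x=1, y=2)
  Distance 11: (x=0, y=0), (x=0, y=2)
  Distance 12: (x=0, y=3)
  Distance 13: (x=0, y=4)
  Distance 14: (x=1, y=4), (x=0, y=5)
  Distance 15: (x=2, y=4), (x=1, y=5), (x=0, y=6)
  Distance 16: (x=2, y=5), (x=1, y=6)
  Distance 17: (x=3, y=5), (x=2, y=6)
  Distance 18: (x=4, y=5), (x=3, y=6), (x=2, y=7)
  Distance 19: (x=4, y=6), (x=3, y=7), (x=2, y=8)
  Distance 20: (x=1, y=8), (x=2, y=9)
  Distance 21: (x=0, y=8)
  Distance 22: (x=0, y=9)
Total reachable: 71 (grid has 79 open cells total)

Answer: Reachable cells: 71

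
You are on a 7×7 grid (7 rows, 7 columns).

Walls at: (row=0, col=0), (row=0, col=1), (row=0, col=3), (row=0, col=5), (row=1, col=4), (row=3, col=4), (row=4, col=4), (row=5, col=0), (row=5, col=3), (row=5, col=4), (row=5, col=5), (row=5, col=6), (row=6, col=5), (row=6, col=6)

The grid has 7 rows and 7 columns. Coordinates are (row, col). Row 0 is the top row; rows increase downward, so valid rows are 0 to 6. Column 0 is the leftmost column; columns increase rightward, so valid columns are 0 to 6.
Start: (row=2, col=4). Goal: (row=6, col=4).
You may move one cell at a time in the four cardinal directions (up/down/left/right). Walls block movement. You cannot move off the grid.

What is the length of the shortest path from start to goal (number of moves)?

Answer: Shortest path length: 8

Derivation:
BFS from (row=2, col=4) until reaching (row=6, col=4):
  Distance 0: (row=2, col=4)
  Distance 1: (row=2, col=3), (row=2, col=5)
  Distance 2: (row=1, col=3), (row=1, col=5), (row=2, col=2), (row=2, col=6), (row=3, col=3), (row=3, col=5)
  Distance 3: (row=1, col=2), (row=1, col=6), (row=2, col=1), (row=3, col=2), (row=3, col=6), (row=4, col=3), (row=4, col=5)
  Distance 4: (row=0, col=2), (row=0, col=6), (row=1, col=1), (row=2, col=0), (row=3, col=1), (row=4, col=2), (row=4, col=6)
  Distance 5: (row=1, col=0), (row=3, col=0), (row=4, col=1), (row=5, col=2)
  Distance 6: (row=4, col=0), (row=5, col=1), (row=6, col=2)
  Distance 7: (row=6, col=1), (row=6, col=3)
  Distance 8: (row=6, col=0), (row=6, col=4)  <- goal reached here
One shortest path (8 moves): (row=2, col=4) -> (row=2, col=3) -> (row=2, col=2) -> (row=3, col=2) -> (row=4, col=2) -> (row=5, col=2) -> (row=6, col=2) -> (row=6, col=3) -> (row=6, col=4)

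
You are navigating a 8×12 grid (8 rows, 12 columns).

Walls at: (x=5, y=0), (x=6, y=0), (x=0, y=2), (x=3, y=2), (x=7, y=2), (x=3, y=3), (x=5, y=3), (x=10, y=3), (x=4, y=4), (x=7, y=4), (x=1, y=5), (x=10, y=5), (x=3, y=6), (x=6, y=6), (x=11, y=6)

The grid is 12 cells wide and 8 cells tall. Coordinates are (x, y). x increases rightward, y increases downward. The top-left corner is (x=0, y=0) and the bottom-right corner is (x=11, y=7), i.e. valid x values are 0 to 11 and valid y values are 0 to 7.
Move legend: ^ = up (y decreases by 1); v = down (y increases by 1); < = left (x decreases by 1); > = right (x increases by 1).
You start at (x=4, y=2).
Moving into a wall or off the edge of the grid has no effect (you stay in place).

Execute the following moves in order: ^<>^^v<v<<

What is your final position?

Answer: Final position: (x=1, y=1)

Derivation:
Start: (x=4, y=2)
  ^ (up): (x=4, y=2) -> (x=4, y=1)
  < (left): (x=4, y=1) -> (x=3, y=1)
  > (right): (x=3, y=1) -> (x=4, y=1)
  ^ (up): (x=4, y=1) -> (x=4, y=0)
  ^ (up): blocked, stay at (x=4, y=0)
  v (down): (x=4, y=0) -> (x=4, y=1)
  < (left): (x=4, y=1) -> (x=3, y=1)
  v (down): blocked, stay at (x=3, y=1)
  < (left): (x=3, y=1) -> (x=2, y=1)
  < (left): (x=2, y=1) -> (x=1, y=1)
Final: (x=1, y=1)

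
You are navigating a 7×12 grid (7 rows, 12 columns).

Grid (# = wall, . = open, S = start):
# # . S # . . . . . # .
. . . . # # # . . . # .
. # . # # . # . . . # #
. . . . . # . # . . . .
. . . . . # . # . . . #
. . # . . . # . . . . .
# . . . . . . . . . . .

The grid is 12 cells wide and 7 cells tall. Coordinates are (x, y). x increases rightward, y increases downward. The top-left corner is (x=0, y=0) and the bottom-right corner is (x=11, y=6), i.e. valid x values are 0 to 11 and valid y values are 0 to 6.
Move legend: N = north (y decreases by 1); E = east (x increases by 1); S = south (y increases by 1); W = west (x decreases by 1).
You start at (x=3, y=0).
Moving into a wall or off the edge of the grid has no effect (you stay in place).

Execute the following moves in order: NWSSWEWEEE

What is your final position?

Answer: Final position: (x=2, y=2)

Derivation:
Start: (x=3, y=0)
  N (north): blocked, stay at (x=3, y=0)
  W (west): (x=3, y=0) -> (x=2, y=0)
  S (south): (x=2, y=0) -> (x=2, y=1)
  S (south): (x=2, y=1) -> (x=2, y=2)
  W (west): blocked, stay at (x=2, y=2)
  E (east): blocked, stay at (x=2, y=2)
  W (west): blocked, stay at (x=2, y=2)
  [×3]E (east): blocked, stay at (x=2, y=2)
Final: (x=2, y=2)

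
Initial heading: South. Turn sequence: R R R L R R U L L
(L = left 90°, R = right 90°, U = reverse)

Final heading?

Start: South
  R (right (90° clockwise)) -> West
  R (right (90° clockwise)) -> North
  R (right (90° clockwise)) -> East
  L (left (90° counter-clockwise)) -> North
  R (right (90° clockwise)) -> East
  R (right (90° clockwise)) -> South
  U (U-turn (180°)) -> North
  L (left (90° counter-clockwise)) -> West
  L (left (90° counter-clockwise)) -> South
Final: South

Answer: Final heading: South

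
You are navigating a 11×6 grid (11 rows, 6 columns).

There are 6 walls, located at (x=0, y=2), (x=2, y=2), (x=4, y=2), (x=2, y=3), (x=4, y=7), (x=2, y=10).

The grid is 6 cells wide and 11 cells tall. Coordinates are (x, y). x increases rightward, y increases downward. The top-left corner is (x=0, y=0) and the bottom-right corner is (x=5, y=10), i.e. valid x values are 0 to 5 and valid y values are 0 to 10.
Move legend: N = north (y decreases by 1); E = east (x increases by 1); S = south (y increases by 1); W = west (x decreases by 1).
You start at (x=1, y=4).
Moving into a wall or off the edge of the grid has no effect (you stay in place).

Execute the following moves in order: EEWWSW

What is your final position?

Answer: Final position: (x=0, y=5)

Derivation:
Start: (x=1, y=4)
  E (east): (x=1, y=4) -> (x=2, y=4)
  E (east): (x=2, y=4) -> (x=3, y=4)
  W (west): (x=3, y=4) -> (x=2, y=4)
  W (west): (x=2, y=4) -> (x=1, y=4)
  S (south): (x=1, y=4) -> (x=1, y=5)
  W (west): (x=1, y=5) -> (x=0, y=5)
Final: (x=0, y=5)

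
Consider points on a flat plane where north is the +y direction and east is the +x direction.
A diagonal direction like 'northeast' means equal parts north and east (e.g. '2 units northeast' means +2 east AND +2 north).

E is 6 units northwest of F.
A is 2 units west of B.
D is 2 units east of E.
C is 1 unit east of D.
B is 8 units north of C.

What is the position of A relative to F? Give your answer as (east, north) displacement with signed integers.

Place F at the origin (east=0, north=0).
  E is 6 units northwest of F: delta (east=-6, north=+6); E at (east=-6, north=6).
  D is 2 units east of E: delta (east=+2, north=+0); D at (east=-4, north=6).
  C is 1 unit east of D: delta (east=+1, north=+0); C at (east=-3, north=6).
  B is 8 units north of C: delta (east=+0, north=+8); B at (east=-3, north=14).
  A is 2 units west of B: delta (east=-2, north=+0); A at (east=-5, north=14).
Therefore A relative to F: (east=-5, north=14).

Answer: A is at (east=-5, north=14) relative to F.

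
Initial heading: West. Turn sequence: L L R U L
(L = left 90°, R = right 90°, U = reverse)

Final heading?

Answer: Final heading: West

Derivation:
Start: West
  L (left (90° counter-clockwise)) -> South
  L (left (90° counter-clockwise)) -> East
  R (right (90° clockwise)) -> South
  U (U-turn (180°)) -> North
  L (left (90° counter-clockwise)) -> West
Final: West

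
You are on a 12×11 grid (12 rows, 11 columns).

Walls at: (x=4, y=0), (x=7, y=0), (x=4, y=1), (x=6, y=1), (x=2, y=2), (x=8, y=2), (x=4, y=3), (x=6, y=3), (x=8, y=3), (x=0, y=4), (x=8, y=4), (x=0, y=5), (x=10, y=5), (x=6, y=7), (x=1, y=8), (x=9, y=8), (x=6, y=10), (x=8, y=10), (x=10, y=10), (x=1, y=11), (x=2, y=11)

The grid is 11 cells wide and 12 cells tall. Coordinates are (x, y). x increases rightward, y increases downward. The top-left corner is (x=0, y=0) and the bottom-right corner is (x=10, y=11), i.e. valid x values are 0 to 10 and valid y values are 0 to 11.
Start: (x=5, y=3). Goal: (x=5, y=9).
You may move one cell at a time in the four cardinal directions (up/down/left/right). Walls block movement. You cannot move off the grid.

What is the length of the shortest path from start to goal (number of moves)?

BFS from (x=5, y=3) until reaching (x=5, y=9):
  Distance 0: (x=5, y=3)
  Distance 1: (x=5, y=2), (x=5, y=4)
  Distance 2: (x=5, y=1), (x=4, y=2), (x=6, y=2), (x=4, y=4), (x=6, y=4), (x=5, y=5)
  Distance 3: (x=5, y=0), (x=3, y=2), (x=7, y=2), (x=3, y=4), (x=7, y=4), (x=4, y=5), (x=6, y=5), (x=5, y=6)
  Distance 4: (x=6, y=0), (x=3, y=1), (x=7, y=1), (x=3, y=3), (x=7, y=3), (x=2, y=4), (x=3, y=5), (x=7, y=5), (x=4, y=6), (x=6, y=6), (x=5, y=7)
  Distance 5: (x=3, y=0), (x=2, y=1), (x=8, y=1), (x=2, y=3), (x=1, y=4), (x=2, y=5), (x=8, y=5), (x=3, y=6), (x=7, y=6), (x=4, y=7), (x=5, y=8)
  Distance 6: (x=2, y=0), (x=8, y=0), (x=1, y=1), (x=9, y=1), (x=1, y=3), (x=1, y=5), (x=9, y=5), (x=2, y=6), (x=8, y=6), (x=3, y=7), (x=7, y=7), (x=4, y=8), (x=6, y=8), (x=5, y=9)  <- goal reached here
One shortest path (6 moves): (x=5, y=3) -> (x=5, y=4) -> (x=5, y=5) -> (x=5, y=6) -> (x=5, y=7) -> (x=5, y=8) -> (x=5, y=9)

Answer: Shortest path length: 6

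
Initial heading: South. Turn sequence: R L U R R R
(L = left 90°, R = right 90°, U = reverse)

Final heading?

Start: South
  R (right (90° clockwise)) -> West
  L (left (90° counter-clockwise)) -> South
  U (U-turn (180°)) -> North
  R (right (90° clockwise)) -> East
  R (right (90° clockwise)) -> South
  R (right (90° clockwise)) -> West
Final: West

Answer: Final heading: West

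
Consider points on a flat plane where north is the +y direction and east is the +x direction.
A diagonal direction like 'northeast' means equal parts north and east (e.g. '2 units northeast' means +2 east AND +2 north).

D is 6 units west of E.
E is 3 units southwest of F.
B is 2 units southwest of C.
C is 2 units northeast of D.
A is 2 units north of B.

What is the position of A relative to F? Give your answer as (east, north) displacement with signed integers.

Place F at the origin (east=0, north=0).
  E is 3 units southwest of F: delta (east=-3, north=-3); E at (east=-3, north=-3).
  D is 6 units west of E: delta (east=-6, north=+0); D at (east=-9, north=-3).
  C is 2 units northeast of D: delta (east=+2, north=+2); C at (east=-7, north=-1).
  B is 2 units southwest of C: delta (east=-2, north=-2); B at (east=-9, north=-3).
  A is 2 units north of B: delta (east=+0, north=+2); A at (east=-9, north=-1).
Therefore A relative to F: (east=-9, north=-1).

Answer: A is at (east=-9, north=-1) relative to F.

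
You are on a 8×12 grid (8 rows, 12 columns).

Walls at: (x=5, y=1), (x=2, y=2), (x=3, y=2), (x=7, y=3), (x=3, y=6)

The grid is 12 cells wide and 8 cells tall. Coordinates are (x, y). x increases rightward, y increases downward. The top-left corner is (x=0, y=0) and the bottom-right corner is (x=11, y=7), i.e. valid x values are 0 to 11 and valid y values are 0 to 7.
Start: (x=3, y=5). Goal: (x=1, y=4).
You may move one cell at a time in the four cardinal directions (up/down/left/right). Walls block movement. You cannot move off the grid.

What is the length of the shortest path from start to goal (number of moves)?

BFS from (x=3, y=5) until reaching (x=1, y=4):
  Distance 0: (x=3, y=5)
  Distance 1: (x=3, y=4), (x=2, y=5), (x=4, y=5)
  Distance 2: (x=3, y=3), (x=2, y=4), (x=4, y=4), (x=1, y=5), (x=5, y=5), (x=2, y=6), (x=4, y=6)
  Distance 3: (x=2, y=3), (x=4, y=3), (x=1, y=4), (x=5, y=4), (x=0, y=5), (x=6, y=5), (x=1, y=6), (x=5, y=6), (x=2, y=7), (x=4, y=7)  <- goal reached here
One shortest path (3 moves): (x=3, y=5) -> (x=2, y=5) -> (x=1, y=5) -> (x=1, y=4)

Answer: Shortest path length: 3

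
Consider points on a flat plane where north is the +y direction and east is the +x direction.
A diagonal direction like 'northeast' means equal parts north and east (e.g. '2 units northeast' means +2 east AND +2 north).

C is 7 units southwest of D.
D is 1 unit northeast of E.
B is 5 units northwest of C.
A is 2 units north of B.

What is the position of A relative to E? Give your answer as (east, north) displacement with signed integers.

Answer: A is at (east=-11, north=1) relative to E.

Derivation:
Place E at the origin (east=0, north=0).
  D is 1 unit northeast of E: delta (east=+1, north=+1); D at (east=1, north=1).
  C is 7 units southwest of D: delta (east=-7, north=-7); C at (east=-6, north=-6).
  B is 5 units northwest of C: delta (east=-5, north=+5); B at (east=-11, north=-1).
  A is 2 units north of B: delta (east=+0, north=+2); A at (east=-11, north=1).
Therefore A relative to E: (east=-11, north=1).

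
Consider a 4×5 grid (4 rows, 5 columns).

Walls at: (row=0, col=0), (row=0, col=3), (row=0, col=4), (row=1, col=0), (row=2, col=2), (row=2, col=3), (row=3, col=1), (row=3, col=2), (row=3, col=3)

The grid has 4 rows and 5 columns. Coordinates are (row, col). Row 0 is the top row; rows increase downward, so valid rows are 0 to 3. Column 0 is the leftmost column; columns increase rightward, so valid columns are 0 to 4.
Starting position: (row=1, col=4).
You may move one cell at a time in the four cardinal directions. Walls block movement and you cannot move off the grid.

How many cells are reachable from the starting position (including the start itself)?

Answer: Reachable cells: 11

Derivation:
BFS flood-fill from (row=1, col=4):
  Distance 0: (row=1, col=4)
  Distance 1: (row=1, col=3), (row=2, col=4)
  Distance 2: (row=1, col=2), (row=3, col=4)
  Distance 3: (row=0, col=2), (row=1, col=1)
  Distance 4: (row=0, col=1), (row=2, col=1)
  Distance 5: (row=2, col=0)
  Distance 6: (row=3, col=0)
Total reachable: 11 (grid has 11 open cells total)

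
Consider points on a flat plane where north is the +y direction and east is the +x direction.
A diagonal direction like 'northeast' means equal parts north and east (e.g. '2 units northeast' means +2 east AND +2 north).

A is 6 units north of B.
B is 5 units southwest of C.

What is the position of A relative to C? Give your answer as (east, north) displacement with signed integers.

Answer: A is at (east=-5, north=1) relative to C.

Derivation:
Place C at the origin (east=0, north=0).
  B is 5 units southwest of C: delta (east=-5, north=-5); B at (east=-5, north=-5).
  A is 6 units north of B: delta (east=+0, north=+6); A at (east=-5, north=1).
Therefore A relative to C: (east=-5, north=1).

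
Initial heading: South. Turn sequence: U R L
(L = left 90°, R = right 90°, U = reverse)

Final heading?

Start: South
  U (U-turn (180°)) -> North
  R (right (90° clockwise)) -> East
  L (left (90° counter-clockwise)) -> North
Final: North

Answer: Final heading: North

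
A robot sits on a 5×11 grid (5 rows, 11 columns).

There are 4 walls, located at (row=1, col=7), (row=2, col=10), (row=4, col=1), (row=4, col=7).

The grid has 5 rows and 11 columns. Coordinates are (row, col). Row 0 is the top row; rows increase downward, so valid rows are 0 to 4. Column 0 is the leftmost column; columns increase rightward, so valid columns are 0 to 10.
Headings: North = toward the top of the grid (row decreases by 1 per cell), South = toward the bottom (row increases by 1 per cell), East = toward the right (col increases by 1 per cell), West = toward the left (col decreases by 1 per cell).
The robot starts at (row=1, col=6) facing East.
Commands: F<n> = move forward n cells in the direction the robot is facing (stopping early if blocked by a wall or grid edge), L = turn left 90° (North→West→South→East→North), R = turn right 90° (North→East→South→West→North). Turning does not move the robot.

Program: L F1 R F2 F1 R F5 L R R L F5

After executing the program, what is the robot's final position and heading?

Start: (row=1, col=6), facing East
  L: turn left, now facing North
  F1: move forward 1, now at (row=0, col=6)
  R: turn right, now facing East
  F2: move forward 2, now at (row=0, col=8)
  F1: move forward 1, now at (row=0, col=9)
  R: turn right, now facing South
  F5: move forward 4/5 (blocked), now at (row=4, col=9)
  L: turn left, now facing East
  R: turn right, now facing South
  R: turn right, now facing West
  L: turn left, now facing South
  F5: move forward 0/5 (blocked), now at (row=4, col=9)
Final: (row=4, col=9), facing South

Answer: Final position: (row=4, col=9), facing South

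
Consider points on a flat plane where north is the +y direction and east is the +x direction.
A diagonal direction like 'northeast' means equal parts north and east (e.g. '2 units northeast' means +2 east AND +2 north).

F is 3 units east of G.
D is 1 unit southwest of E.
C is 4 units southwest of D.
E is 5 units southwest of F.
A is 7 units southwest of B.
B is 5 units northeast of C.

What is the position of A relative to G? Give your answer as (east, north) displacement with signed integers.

Place G at the origin (east=0, north=0).
  F is 3 units east of G: delta (east=+3, north=+0); F at (east=3, north=0).
  E is 5 units southwest of F: delta (east=-5, north=-5); E at (east=-2, north=-5).
  D is 1 unit southwest of E: delta (east=-1, north=-1); D at (east=-3, north=-6).
  C is 4 units southwest of D: delta (east=-4, north=-4); C at (east=-7, north=-10).
  B is 5 units northeast of C: delta (east=+5, north=+5); B at (east=-2, north=-5).
  A is 7 units southwest of B: delta (east=-7, north=-7); A at (east=-9, north=-12).
Therefore A relative to G: (east=-9, north=-12).

Answer: A is at (east=-9, north=-12) relative to G.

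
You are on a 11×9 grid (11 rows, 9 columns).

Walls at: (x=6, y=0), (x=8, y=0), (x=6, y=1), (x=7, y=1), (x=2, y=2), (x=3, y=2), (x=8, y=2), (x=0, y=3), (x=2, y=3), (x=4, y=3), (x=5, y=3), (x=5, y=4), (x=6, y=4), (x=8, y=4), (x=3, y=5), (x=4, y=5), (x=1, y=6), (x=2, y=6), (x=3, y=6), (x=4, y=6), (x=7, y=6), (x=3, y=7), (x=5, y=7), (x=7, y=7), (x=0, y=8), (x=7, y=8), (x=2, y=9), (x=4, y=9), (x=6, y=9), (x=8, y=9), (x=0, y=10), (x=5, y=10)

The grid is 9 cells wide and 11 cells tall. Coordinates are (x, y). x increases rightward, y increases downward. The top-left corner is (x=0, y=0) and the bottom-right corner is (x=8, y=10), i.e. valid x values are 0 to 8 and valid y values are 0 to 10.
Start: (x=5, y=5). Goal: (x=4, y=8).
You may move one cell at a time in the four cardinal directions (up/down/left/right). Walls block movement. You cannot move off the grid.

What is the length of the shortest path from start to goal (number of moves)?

Answer: Shortest path length: 6

Derivation:
BFS from (x=5, y=5) until reaching (x=4, y=8):
  Distance 0: (x=5, y=5)
  Distance 1: (x=6, y=5), (x=5, y=6)
  Distance 2: (x=7, y=5), (x=6, y=6)
  Distance 3: (x=7, y=4), (x=8, y=5), (x=6, y=7)
  Distance 4: (x=7, y=3), (x=8, y=6), (x=6, y=8)
  Distance 5: (x=7, y=2), (x=6, y=3), (x=8, y=3), (x=8, y=7), (x=5, y=8)
  Distance 6: (x=6, y=2), (x=4, y=8), (x=8, y=8), (x=5, y=9)  <- goal reached here
One shortest path (6 moves): (x=5, y=5) -> (x=6, y=5) -> (x=6, y=6) -> (x=6, y=7) -> (x=6, y=8) -> (x=5, y=8) -> (x=4, y=8)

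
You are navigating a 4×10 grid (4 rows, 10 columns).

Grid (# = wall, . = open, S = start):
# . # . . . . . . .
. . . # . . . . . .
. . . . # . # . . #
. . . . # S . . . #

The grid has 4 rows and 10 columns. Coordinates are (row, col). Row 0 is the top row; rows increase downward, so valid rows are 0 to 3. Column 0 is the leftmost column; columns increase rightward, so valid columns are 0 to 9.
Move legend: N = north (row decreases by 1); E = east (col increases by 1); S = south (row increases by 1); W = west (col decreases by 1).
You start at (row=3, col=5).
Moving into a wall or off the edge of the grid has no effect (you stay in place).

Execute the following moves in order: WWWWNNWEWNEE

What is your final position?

Answer: Final position: (row=0, col=6)

Derivation:
Start: (row=3, col=5)
  [×4]W (west): blocked, stay at (row=3, col=5)
  N (north): (row=3, col=5) -> (row=2, col=5)
  N (north): (row=2, col=5) -> (row=1, col=5)
  W (west): (row=1, col=5) -> (row=1, col=4)
  E (east): (row=1, col=4) -> (row=1, col=5)
  W (west): (row=1, col=5) -> (row=1, col=4)
  N (north): (row=1, col=4) -> (row=0, col=4)
  E (east): (row=0, col=4) -> (row=0, col=5)
  E (east): (row=0, col=5) -> (row=0, col=6)
Final: (row=0, col=6)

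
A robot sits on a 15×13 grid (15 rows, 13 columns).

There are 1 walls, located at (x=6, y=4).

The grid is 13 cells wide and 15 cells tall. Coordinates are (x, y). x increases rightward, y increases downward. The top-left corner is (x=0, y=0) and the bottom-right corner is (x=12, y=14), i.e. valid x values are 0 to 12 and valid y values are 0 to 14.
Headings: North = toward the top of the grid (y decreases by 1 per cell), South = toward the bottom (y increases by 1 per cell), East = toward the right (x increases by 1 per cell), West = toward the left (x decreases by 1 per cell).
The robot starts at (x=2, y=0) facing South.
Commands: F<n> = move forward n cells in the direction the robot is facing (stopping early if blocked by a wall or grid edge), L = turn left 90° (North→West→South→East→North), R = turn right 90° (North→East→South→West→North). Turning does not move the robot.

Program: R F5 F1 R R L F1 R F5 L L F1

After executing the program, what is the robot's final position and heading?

Answer: Final position: (x=4, y=0), facing West

Derivation:
Start: (x=2, y=0), facing South
  R: turn right, now facing West
  F5: move forward 2/5 (blocked), now at (x=0, y=0)
  F1: move forward 0/1 (blocked), now at (x=0, y=0)
  R: turn right, now facing North
  R: turn right, now facing East
  L: turn left, now facing North
  F1: move forward 0/1 (blocked), now at (x=0, y=0)
  R: turn right, now facing East
  F5: move forward 5, now at (x=5, y=0)
  L: turn left, now facing North
  L: turn left, now facing West
  F1: move forward 1, now at (x=4, y=0)
Final: (x=4, y=0), facing West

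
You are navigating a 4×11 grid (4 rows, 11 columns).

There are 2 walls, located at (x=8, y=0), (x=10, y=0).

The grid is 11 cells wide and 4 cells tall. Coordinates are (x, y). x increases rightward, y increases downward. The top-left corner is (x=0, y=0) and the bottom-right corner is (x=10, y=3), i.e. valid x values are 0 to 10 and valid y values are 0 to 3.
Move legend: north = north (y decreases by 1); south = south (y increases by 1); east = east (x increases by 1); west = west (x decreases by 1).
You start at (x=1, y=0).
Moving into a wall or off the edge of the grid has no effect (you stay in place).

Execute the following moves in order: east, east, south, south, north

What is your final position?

Start: (x=1, y=0)
  east (east): (x=1, y=0) -> (x=2, y=0)
  east (east): (x=2, y=0) -> (x=3, y=0)
  south (south): (x=3, y=0) -> (x=3, y=1)
  south (south): (x=3, y=1) -> (x=3, y=2)
  north (north): (x=3, y=2) -> (x=3, y=1)
Final: (x=3, y=1)

Answer: Final position: (x=3, y=1)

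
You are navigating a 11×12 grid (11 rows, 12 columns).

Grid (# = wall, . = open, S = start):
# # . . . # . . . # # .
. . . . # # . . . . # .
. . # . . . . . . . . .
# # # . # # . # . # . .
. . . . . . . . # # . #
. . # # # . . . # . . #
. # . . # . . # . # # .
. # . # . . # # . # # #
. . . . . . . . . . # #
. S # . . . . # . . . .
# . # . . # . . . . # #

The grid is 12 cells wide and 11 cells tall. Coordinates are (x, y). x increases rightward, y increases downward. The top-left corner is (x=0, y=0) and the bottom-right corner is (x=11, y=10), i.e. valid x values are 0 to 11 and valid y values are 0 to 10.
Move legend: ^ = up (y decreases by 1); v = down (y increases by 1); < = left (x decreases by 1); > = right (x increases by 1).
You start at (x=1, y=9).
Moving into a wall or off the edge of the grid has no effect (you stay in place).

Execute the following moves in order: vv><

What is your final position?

Answer: Final position: (x=1, y=10)

Derivation:
Start: (x=1, y=9)
  v (down): (x=1, y=9) -> (x=1, y=10)
  v (down): blocked, stay at (x=1, y=10)
  > (right): blocked, stay at (x=1, y=10)
  < (left): blocked, stay at (x=1, y=10)
Final: (x=1, y=10)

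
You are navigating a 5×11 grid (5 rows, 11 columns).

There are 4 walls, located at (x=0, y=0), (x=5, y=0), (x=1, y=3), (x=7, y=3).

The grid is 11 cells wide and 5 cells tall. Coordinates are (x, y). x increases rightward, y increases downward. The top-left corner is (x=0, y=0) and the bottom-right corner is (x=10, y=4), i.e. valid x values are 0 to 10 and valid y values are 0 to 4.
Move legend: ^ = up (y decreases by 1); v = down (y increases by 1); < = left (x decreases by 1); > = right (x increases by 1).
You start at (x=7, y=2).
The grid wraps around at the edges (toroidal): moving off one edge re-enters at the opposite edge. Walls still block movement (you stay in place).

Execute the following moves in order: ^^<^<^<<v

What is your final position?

Answer: Final position: (x=3, y=4)

Derivation:
Start: (x=7, y=2)
  ^ (up): (x=7, y=2) -> (x=7, y=1)
  ^ (up): (x=7, y=1) -> (x=7, y=0)
  < (left): (x=7, y=0) -> (x=6, y=0)
  ^ (up): (x=6, y=0) -> (x=6, y=4)
  < (left): (x=6, y=4) -> (x=5, y=4)
  ^ (up): (x=5, y=4) -> (x=5, y=3)
  < (left): (x=5, y=3) -> (x=4, y=3)
  < (left): (x=4, y=3) -> (x=3, y=3)
  v (down): (x=3, y=3) -> (x=3, y=4)
Final: (x=3, y=4)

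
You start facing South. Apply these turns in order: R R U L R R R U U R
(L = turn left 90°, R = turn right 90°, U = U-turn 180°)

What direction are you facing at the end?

Start: South
  R (right (90° clockwise)) -> West
  R (right (90° clockwise)) -> North
  U (U-turn (180°)) -> South
  L (left (90° counter-clockwise)) -> East
  R (right (90° clockwise)) -> South
  R (right (90° clockwise)) -> West
  R (right (90° clockwise)) -> North
  U (U-turn (180°)) -> South
  U (U-turn (180°)) -> North
  R (right (90° clockwise)) -> East
Final: East

Answer: Final heading: East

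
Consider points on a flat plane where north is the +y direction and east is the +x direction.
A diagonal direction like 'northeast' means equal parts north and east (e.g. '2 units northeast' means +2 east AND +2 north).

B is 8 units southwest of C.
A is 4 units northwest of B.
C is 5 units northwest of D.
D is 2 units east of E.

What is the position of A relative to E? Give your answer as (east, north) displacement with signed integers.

Answer: A is at (east=-15, north=1) relative to E.

Derivation:
Place E at the origin (east=0, north=0).
  D is 2 units east of E: delta (east=+2, north=+0); D at (east=2, north=0).
  C is 5 units northwest of D: delta (east=-5, north=+5); C at (east=-3, north=5).
  B is 8 units southwest of C: delta (east=-8, north=-8); B at (east=-11, north=-3).
  A is 4 units northwest of B: delta (east=-4, north=+4); A at (east=-15, north=1).
Therefore A relative to E: (east=-15, north=1).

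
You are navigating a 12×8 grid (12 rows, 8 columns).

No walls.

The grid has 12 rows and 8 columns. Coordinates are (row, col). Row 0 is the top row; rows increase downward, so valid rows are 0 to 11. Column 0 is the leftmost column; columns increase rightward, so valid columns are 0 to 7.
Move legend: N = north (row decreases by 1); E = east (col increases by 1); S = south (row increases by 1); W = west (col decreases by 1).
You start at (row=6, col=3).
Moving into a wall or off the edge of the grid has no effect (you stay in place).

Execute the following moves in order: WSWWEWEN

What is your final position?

Answer: Final position: (row=6, col=1)

Derivation:
Start: (row=6, col=3)
  W (west): (row=6, col=3) -> (row=6, col=2)
  S (south): (row=6, col=2) -> (row=7, col=2)
  W (west): (row=7, col=2) -> (row=7, col=1)
  W (west): (row=7, col=1) -> (row=7, col=0)
  E (east): (row=7, col=0) -> (row=7, col=1)
  W (west): (row=7, col=1) -> (row=7, col=0)
  E (east): (row=7, col=0) -> (row=7, col=1)
  N (north): (row=7, col=1) -> (row=6, col=1)
Final: (row=6, col=1)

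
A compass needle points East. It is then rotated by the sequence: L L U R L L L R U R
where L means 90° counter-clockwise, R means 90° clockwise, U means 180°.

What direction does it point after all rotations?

Start: East
  L (left (90° counter-clockwise)) -> North
  L (left (90° counter-clockwise)) -> West
  U (U-turn (180°)) -> East
  R (right (90° clockwise)) -> South
  L (left (90° counter-clockwise)) -> East
  L (left (90° counter-clockwise)) -> North
  L (left (90° counter-clockwise)) -> West
  R (right (90° clockwise)) -> North
  U (U-turn (180°)) -> South
  R (right (90° clockwise)) -> West
Final: West

Answer: Final heading: West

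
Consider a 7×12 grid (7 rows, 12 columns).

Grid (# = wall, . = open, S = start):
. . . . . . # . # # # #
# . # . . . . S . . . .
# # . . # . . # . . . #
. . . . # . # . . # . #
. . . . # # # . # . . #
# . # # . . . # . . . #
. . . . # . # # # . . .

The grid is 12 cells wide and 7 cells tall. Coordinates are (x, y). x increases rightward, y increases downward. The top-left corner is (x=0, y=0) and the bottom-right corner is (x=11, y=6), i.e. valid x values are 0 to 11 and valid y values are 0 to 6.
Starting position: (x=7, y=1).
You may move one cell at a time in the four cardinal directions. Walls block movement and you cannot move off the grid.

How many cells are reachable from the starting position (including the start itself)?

BFS flood-fill from (x=7, y=1):
  Distance 0: (x=7, y=1)
  Distance 1: (x=7, y=0), (x=6, y=1), (x=8, y=1)
  Distance 2: (x=5, y=1), (x=9, y=1), (x=6, y=2), (x=8, y=2)
  Distance 3: (x=5, y=0), (x=4, y=1), (x=10, y=1), (x=5, y=2), (x=9, y=2), (x=8, y=3)
  Distance 4: (x=4, y=0), (x=3, y=1), (x=11, y=1), (x=10, y=2), (x=5, y=3), (x=7, y=3)
  Distance 5: (x=3, y=0), (x=3, y=2), (x=10, y=3), (x=7, y=4)
  Distance 6: (x=2, y=0), (x=2, y=2), (x=3, y=3), (x=10, y=4)
  Distance 7: (x=1, y=0), (x=2, y=3), (x=3, y=4), (x=9, y=4), (x=10, y=5)
  Distance 8: (x=0, y=0), (x=1, y=1), (x=1, y=3), (x=2, y=4), (x=9, y=5), (x=10, y=6)
  Distance 9: (x=0, y=3), (x=1, y=4), (x=8, y=5), (x=9, y=6), (x=11, y=6)
  Distance 10: (x=0, y=4), (x=1, y=5)
  Distance 11: (x=1, y=6)
  Distance 12: (x=0, y=6), (x=2, y=6)
  Distance 13: (x=3, y=6)
Total reachable: 50 (grid has 54 open cells total)

Answer: Reachable cells: 50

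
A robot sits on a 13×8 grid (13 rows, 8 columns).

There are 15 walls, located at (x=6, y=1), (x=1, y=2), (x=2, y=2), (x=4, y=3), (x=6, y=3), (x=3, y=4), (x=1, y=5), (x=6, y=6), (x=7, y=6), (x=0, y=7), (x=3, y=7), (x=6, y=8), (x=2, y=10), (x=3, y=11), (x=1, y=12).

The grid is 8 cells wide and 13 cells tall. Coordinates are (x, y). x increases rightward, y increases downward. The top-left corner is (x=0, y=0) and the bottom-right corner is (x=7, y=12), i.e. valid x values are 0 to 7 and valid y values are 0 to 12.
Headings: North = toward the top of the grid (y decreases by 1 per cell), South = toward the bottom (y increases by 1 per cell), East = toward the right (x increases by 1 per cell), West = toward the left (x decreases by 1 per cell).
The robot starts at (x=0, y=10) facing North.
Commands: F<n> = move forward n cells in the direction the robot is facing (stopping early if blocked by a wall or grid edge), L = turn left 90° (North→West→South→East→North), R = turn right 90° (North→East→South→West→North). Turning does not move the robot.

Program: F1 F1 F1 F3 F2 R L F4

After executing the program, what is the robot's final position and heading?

Answer: Final position: (x=0, y=8), facing North

Derivation:
Start: (x=0, y=10), facing North
  F1: move forward 1, now at (x=0, y=9)
  F1: move forward 1, now at (x=0, y=8)
  F1: move forward 0/1 (blocked), now at (x=0, y=8)
  F3: move forward 0/3 (blocked), now at (x=0, y=8)
  F2: move forward 0/2 (blocked), now at (x=0, y=8)
  R: turn right, now facing East
  L: turn left, now facing North
  F4: move forward 0/4 (blocked), now at (x=0, y=8)
Final: (x=0, y=8), facing North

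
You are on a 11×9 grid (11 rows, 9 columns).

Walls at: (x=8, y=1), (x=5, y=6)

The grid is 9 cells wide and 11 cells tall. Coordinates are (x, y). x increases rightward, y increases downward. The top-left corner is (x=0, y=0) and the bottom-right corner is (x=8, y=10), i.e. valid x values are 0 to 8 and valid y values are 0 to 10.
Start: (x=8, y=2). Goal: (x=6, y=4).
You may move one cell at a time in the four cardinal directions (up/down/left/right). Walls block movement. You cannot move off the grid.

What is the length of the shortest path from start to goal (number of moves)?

BFS from (x=8, y=2) until reaching (x=6, y=4):
  Distance 0: (x=8, y=2)
  Distance 1: (x=7, y=2), (x=8, y=3)
  Distance 2: (x=7, y=1), (x=6, y=2), (x=7, y=3), (x=8, y=4)
  Distance 3: (x=7, y=0), (x=6, y=1), (x=5, y=2), (x=6, y=3), (x=7, y=4), (x=8, y=5)
  Distance 4: (x=6, y=0), (x=8, y=0), (x=5, y=1), (x=4, y=2), (x=5, y=3), (x=6, y=4), (x=7, y=5), (x=8, y=6)  <- goal reached here
One shortest path (4 moves): (x=8, y=2) -> (x=7, y=2) -> (x=6, y=2) -> (x=6, y=3) -> (x=6, y=4)

Answer: Shortest path length: 4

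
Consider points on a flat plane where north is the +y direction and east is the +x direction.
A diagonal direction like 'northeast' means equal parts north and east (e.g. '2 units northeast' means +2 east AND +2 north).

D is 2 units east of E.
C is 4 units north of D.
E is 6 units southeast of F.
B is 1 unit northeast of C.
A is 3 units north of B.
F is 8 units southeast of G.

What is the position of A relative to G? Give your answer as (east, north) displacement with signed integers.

Place G at the origin (east=0, north=0).
  F is 8 units southeast of G: delta (east=+8, north=-8); F at (east=8, north=-8).
  E is 6 units southeast of F: delta (east=+6, north=-6); E at (east=14, north=-14).
  D is 2 units east of E: delta (east=+2, north=+0); D at (east=16, north=-14).
  C is 4 units north of D: delta (east=+0, north=+4); C at (east=16, north=-10).
  B is 1 unit northeast of C: delta (east=+1, north=+1); B at (east=17, north=-9).
  A is 3 units north of B: delta (east=+0, north=+3); A at (east=17, north=-6).
Therefore A relative to G: (east=17, north=-6).

Answer: A is at (east=17, north=-6) relative to G.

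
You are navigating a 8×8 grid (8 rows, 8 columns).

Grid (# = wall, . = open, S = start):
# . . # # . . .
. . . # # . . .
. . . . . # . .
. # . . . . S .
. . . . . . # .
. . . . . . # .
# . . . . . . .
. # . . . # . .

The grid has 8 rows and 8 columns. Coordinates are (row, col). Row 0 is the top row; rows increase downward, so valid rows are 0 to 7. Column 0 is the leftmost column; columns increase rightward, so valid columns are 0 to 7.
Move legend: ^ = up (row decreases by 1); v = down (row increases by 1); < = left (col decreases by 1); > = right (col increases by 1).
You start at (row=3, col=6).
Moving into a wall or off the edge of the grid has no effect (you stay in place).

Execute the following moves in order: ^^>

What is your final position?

Start: (row=3, col=6)
  ^ (up): (row=3, col=6) -> (row=2, col=6)
  ^ (up): (row=2, col=6) -> (row=1, col=6)
  > (right): (row=1, col=6) -> (row=1, col=7)
Final: (row=1, col=7)

Answer: Final position: (row=1, col=7)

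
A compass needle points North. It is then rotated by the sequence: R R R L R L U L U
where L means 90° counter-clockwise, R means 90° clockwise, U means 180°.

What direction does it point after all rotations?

Answer: Final heading: East

Derivation:
Start: North
  R (right (90° clockwise)) -> East
  R (right (90° clockwise)) -> South
  R (right (90° clockwise)) -> West
  L (left (90° counter-clockwise)) -> South
  R (right (90° clockwise)) -> West
  L (left (90° counter-clockwise)) -> South
  U (U-turn (180°)) -> North
  L (left (90° counter-clockwise)) -> West
  U (U-turn (180°)) -> East
Final: East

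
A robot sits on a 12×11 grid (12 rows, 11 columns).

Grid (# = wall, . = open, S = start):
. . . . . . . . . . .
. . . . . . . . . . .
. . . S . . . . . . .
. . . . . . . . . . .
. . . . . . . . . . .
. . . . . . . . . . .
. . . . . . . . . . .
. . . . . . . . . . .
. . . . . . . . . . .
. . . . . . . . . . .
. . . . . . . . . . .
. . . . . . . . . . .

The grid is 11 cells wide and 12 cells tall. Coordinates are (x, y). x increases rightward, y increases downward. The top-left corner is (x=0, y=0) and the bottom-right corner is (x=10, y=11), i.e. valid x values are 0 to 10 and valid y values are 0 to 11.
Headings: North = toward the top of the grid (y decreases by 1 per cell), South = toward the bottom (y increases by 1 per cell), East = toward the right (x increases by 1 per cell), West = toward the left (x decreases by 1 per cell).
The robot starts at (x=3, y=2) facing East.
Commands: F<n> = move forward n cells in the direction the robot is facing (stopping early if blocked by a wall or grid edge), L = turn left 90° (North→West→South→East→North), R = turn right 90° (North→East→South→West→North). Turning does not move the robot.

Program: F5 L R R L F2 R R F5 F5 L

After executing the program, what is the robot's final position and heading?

Start: (x=3, y=2), facing East
  F5: move forward 5, now at (x=8, y=2)
  L: turn left, now facing North
  R: turn right, now facing East
  R: turn right, now facing South
  L: turn left, now facing East
  F2: move forward 2, now at (x=10, y=2)
  R: turn right, now facing South
  R: turn right, now facing West
  F5: move forward 5, now at (x=5, y=2)
  F5: move forward 5, now at (x=0, y=2)
  L: turn left, now facing South
Final: (x=0, y=2), facing South

Answer: Final position: (x=0, y=2), facing South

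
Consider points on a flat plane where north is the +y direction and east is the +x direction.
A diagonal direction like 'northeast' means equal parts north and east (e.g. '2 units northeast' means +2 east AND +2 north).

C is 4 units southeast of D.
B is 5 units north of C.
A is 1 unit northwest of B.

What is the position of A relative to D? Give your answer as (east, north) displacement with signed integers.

Answer: A is at (east=3, north=2) relative to D.

Derivation:
Place D at the origin (east=0, north=0).
  C is 4 units southeast of D: delta (east=+4, north=-4); C at (east=4, north=-4).
  B is 5 units north of C: delta (east=+0, north=+5); B at (east=4, north=1).
  A is 1 unit northwest of B: delta (east=-1, north=+1); A at (east=3, north=2).
Therefore A relative to D: (east=3, north=2).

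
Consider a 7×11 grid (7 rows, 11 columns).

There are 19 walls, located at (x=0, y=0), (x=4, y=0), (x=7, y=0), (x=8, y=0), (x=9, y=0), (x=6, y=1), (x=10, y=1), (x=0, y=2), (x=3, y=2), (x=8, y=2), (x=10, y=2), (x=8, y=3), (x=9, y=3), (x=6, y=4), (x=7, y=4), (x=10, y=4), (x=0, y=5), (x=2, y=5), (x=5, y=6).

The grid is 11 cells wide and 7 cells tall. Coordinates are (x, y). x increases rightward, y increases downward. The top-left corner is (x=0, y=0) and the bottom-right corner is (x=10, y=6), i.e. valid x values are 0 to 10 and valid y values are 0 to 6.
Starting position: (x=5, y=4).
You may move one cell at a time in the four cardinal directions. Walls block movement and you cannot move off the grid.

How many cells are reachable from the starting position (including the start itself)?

BFS flood-fill from (x=5, y=4):
  Distance 0: (x=5, y=4)
  Distance 1: (x=5, y=3), (x=4, y=4), (x=5, y=5)
  Distance 2: (x=5, y=2), (x=4, y=3), (x=6, y=3), (x=3, y=4), (x=4, y=5), (x=6, y=5)
  Distance 3: (x=5, y=1), (x=4, y=2), (x=6, y=2), (x=3, y=3), (x=7, y=3), (x=2, y=4), (x=3, y=5), (x=7, y=5), (x=4, y=6), (x=6, y=6)
  Distance 4: (x=5, y=0), (x=4, y=1), (x=7, y=2), (x=2, y=3), (x=1, y=4), (x=8, y=5), (x=3, y=6), (x=7, y=6)
  Distance 5: (x=6, y=0), (x=3, y=1), (x=7, y=1), (x=2, y=2), (x=1, y=3), (x=0, y=4), (x=8, y=4), (x=1, y=5), (x=9, y=5), (x=2, y=6), (x=8, y=6)
  Distance 6: (x=3, y=0), (x=2, y=1), (x=8, y=1), (x=1, y=2), (x=0, y=3), (x=9, y=4), (x=10, y=5), (x=1, y=6), (x=9, y=6)
  Distance 7: (x=2, y=0), (x=1, y=1), (x=9, y=1), (x=0, y=6), (x=10, y=6)
  Distance 8: (x=1, y=0), (x=0, y=1), (x=9, y=2)
Total reachable: 56 (grid has 58 open cells total)

Answer: Reachable cells: 56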